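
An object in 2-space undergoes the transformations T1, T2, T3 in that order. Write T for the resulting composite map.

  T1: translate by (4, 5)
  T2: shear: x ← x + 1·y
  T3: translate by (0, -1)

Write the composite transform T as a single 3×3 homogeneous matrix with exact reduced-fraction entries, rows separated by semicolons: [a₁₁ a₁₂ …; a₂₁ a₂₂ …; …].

T1 = [1 0 4; 0 1 5; 0 0 1]
T2·T1 = [1 1 9; 0 1 5; 0 0 1]
T3·…·T1 = [1 1 9; 0 1 4; 0 0 1]

T = [1 1 9; 0 1 4; 0 0 1]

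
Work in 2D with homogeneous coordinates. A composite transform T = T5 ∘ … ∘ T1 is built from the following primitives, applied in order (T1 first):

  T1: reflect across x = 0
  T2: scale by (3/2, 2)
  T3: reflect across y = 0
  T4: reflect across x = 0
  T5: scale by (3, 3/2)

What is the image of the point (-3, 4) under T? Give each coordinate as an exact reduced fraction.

T(p) = (-27/2, -12)

T1 reflect across x = 0: (-3, 4) → (3, 4)
T2 scale by (3/2, 2): (3, 4) → (9/2, 8)
T3 reflect across y = 0: (9/2, 8) → (9/2, -8)
T4 reflect across x = 0: (9/2, -8) → (-9/2, -8)
T5 scale by (3, 3/2): (-9/2, -8) → (-27/2, -12)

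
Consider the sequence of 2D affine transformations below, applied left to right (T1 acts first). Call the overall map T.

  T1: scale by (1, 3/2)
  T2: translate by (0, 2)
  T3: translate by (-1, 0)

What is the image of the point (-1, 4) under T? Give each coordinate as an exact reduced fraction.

T1 scale by (1, 3/2): (-1, 4) → (-1, 6)
T2 translate by (0, 2): (-1, 6) → (-1, 8)
T3 translate by (-1, 0): (-1, 8) → (-2, 8)

T(p) = (-2, 8)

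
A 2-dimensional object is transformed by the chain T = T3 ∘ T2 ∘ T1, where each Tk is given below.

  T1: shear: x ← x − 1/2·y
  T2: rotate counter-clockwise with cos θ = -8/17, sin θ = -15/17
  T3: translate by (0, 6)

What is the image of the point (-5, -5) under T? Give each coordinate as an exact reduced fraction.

T1 shear: x ← x − 1/2·y: (-5, -5) → (-5/2, -5)
T2 rotate counter-clockwise with cos θ = -8/17, sin θ = -15/17: (-5/2, -5) → (-55/17, 155/34)
T3 translate by (0, 6): (-55/17, 155/34) → (-55/17, 359/34)

T(p) = (-55/17, 359/34)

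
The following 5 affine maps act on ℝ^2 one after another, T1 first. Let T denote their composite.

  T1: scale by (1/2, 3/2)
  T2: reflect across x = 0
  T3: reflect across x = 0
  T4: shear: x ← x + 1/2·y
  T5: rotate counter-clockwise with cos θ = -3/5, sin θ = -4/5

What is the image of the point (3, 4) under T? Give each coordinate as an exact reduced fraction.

T(p) = (21/10, -36/5)

T1 scale by (1/2, 3/2): (3, 4) → (3/2, 6)
T2 reflect across x = 0: (3/2, 6) → (-3/2, 6)
T3 reflect across x = 0: (-3/2, 6) → (3/2, 6)
T4 shear: x ← x + 1/2·y: (3/2, 6) → (9/2, 6)
T5 rotate counter-clockwise with cos θ = -3/5, sin θ = -4/5: (9/2, 6) → (21/10, -36/5)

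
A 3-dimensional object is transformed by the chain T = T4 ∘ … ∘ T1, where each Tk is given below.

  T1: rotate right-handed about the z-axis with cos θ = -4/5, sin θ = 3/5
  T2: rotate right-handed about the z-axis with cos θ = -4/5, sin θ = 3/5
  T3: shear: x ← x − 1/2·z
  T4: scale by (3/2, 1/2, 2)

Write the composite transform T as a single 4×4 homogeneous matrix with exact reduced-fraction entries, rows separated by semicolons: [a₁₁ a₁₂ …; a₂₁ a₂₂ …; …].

T = [21/50 36/25 -3/4 0; -12/25 7/50 0 0; 0 0 2 0; 0 0 0 1]

T1 = [-4/5 -3/5 0 0; 3/5 -4/5 0 0; 0 0 1 0; 0 0 0 1]
T2·T1 = [7/25 24/25 0 0; -24/25 7/25 0 0; 0 0 1 0; 0 0 0 1]
T3·…·T1 = [7/25 24/25 -1/2 0; -24/25 7/25 0 0; 0 0 1 0; 0 0 0 1]
T4·…·T1 = [21/50 36/25 -3/4 0; -12/25 7/50 0 0; 0 0 2 0; 0 0 0 1]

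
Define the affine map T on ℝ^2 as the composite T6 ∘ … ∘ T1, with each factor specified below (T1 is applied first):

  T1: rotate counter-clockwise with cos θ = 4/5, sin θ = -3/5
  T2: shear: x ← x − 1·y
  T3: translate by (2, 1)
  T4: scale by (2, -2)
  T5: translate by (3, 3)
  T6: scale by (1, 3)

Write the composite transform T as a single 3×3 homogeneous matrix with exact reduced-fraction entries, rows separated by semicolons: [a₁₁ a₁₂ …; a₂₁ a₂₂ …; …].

T1 = [4/5 3/5 0; -3/5 4/5 0; 0 0 1]
T2·T1 = [7/5 -1/5 0; -3/5 4/5 0; 0 0 1]
T3·…·T1 = [7/5 -1/5 2; -3/5 4/5 1; 0 0 1]
T4·…·T1 = [14/5 -2/5 4; 6/5 -8/5 -2; 0 0 1]
T5·…·T1 = [14/5 -2/5 7; 6/5 -8/5 1; 0 0 1]
T6·…·T1 = [14/5 -2/5 7; 18/5 -24/5 3; 0 0 1]

T = [14/5 -2/5 7; 18/5 -24/5 3; 0 0 1]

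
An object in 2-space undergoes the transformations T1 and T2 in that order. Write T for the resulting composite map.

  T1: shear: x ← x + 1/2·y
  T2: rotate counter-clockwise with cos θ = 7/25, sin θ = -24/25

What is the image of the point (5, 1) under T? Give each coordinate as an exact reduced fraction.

T1 shear: x ← x + 1/2·y: (5, 1) → (11/2, 1)
T2 rotate counter-clockwise with cos θ = 7/25, sin θ = -24/25: (11/2, 1) → (5/2, -5)

T(p) = (5/2, -5)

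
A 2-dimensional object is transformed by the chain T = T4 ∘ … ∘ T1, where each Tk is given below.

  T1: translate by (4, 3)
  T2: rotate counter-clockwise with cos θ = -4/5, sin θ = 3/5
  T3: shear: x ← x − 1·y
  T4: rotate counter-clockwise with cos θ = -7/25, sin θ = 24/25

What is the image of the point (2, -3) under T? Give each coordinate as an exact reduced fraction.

T(p) = (-138/125, -1134/125)

T1 translate by (4, 3): (2, -3) → (6, 0)
T2 rotate counter-clockwise with cos θ = -4/5, sin θ = 3/5: (6, 0) → (-24/5, 18/5)
T3 shear: x ← x − 1·y: (-24/5, 18/5) → (-42/5, 18/5)
T4 rotate counter-clockwise with cos θ = -7/25, sin θ = 24/25: (-42/5, 18/5) → (-138/125, -1134/125)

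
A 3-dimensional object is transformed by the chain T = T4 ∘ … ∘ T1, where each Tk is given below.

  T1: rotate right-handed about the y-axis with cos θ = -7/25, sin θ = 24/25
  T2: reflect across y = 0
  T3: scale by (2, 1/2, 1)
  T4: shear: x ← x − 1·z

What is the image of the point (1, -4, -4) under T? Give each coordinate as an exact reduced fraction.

T1 rotate right-handed about the y-axis with cos θ = -7/25, sin θ = 24/25: (1, -4, -4) → (-103/25, -4, 4/25)
T2 reflect across y = 0: (-103/25, -4, 4/25) → (-103/25, 4, 4/25)
T3 scale by (2, 1/2, 1): (-103/25, 4, 4/25) → (-206/25, 2, 4/25)
T4 shear: x ← x − 1·z: (-206/25, 2, 4/25) → (-42/5, 2, 4/25)

T(p) = (-42/5, 2, 4/25)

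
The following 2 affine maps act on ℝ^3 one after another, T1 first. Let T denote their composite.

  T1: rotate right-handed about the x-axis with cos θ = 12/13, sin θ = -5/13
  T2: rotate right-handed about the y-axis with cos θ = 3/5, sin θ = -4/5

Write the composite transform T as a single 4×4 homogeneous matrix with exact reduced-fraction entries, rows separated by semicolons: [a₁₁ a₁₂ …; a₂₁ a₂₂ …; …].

T1 = [1 0 0 0; 0 12/13 5/13 0; 0 -5/13 12/13 0; 0 0 0 1]
T2·T1 = [3/5 4/13 -48/65 0; 0 12/13 5/13 0; 4/5 -3/13 36/65 0; 0 0 0 1]

T = [3/5 4/13 -48/65 0; 0 12/13 5/13 0; 4/5 -3/13 36/65 0; 0 0 0 1]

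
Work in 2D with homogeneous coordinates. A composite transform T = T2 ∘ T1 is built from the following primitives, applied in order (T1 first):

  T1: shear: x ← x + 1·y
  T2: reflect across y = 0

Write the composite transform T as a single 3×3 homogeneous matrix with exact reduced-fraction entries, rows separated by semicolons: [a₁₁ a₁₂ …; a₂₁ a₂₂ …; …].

T1 = [1 1 0; 0 1 0; 0 0 1]
T2·T1 = [1 1 0; 0 -1 0; 0 0 1]

T = [1 1 0; 0 -1 0; 0 0 1]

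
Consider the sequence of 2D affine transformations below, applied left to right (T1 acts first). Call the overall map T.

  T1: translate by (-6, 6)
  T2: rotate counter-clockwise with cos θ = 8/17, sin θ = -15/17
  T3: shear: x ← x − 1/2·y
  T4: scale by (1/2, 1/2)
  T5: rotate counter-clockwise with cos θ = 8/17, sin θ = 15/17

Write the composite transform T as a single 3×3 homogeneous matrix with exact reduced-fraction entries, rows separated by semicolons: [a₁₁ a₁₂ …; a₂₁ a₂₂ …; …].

T = [349/578 -16/289 -1143/289; 225/1156 229/578 699/578; 0 0 1]

T1 = [1 0 -6; 0 1 6; 0 0 1]
T2·T1 = [8/17 15/17 42/17; -15/17 8/17 138/17; 0 0 1]
T3·…·T1 = [31/34 11/17 -27/17; -15/17 8/17 138/17; 0 0 1]
T4·…·T1 = [31/68 11/34 -27/34; -15/34 4/17 69/17; 0 0 1]
T5·…·T1 = [349/578 -16/289 -1143/289; 225/1156 229/578 699/578; 0 0 1]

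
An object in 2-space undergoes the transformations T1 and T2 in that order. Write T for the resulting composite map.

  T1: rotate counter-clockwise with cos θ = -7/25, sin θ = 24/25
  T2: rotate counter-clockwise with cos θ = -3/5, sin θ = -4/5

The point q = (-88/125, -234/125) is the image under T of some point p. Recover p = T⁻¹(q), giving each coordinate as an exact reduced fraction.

p = (0, -2)

T1 = [-7/25 -24/25 0; 24/25 -7/25 0; 0 0 1]
T2·T1 = [117/125 44/125 0; -44/125 117/125 0; 0 0 1]
det M = 1; M⁻¹ = [117/125 -44/125 0; 44/125 117/125 0; 0 0 1]
M⁻¹ · (-88/125, -234/125)ᵀ = (0, -2)ᵀ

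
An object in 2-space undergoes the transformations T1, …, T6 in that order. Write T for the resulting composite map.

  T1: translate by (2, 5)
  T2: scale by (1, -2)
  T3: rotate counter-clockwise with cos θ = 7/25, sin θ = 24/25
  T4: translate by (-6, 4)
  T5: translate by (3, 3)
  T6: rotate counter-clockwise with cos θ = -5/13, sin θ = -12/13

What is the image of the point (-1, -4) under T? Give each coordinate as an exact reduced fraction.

T(p) = (464/65, -137/65)

T1 translate by (2, 5): (-1, -4) → (1, 1)
T2 scale by (1, -2): (1, 1) → (1, -2)
T3 rotate counter-clockwise with cos θ = 7/25, sin θ = 24/25: (1, -2) → (11/5, 2/5)
T4 translate by (-6, 4): (11/5, 2/5) → (-19/5, 22/5)
T5 translate by (3, 3): (-19/5, 22/5) → (-4/5, 37/5)
T6 rotate counter-clockwise with cos θ = -5/13, sin θ = -12/13: (-4/5, 37/5) → (464/65, -137/65)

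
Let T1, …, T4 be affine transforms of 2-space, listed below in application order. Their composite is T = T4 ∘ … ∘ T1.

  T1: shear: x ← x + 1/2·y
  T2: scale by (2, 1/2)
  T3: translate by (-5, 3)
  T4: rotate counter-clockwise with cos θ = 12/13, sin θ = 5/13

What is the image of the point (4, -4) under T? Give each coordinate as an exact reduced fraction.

T(p) = (-17/13, 7/13)

T1 shear: x ← x + 1/2·y: (4, -4) → (2, -4)
T2 scale by (2, 1/2): (2, -4) → (4, -2)
T3 translate by (-5, 3): (4, -2) → (-1, 1)
T4 rotate counter-clockwise with cos θ = 12/13, sin θ = 5/13: (-1, 1) → (-17/13, 7/13)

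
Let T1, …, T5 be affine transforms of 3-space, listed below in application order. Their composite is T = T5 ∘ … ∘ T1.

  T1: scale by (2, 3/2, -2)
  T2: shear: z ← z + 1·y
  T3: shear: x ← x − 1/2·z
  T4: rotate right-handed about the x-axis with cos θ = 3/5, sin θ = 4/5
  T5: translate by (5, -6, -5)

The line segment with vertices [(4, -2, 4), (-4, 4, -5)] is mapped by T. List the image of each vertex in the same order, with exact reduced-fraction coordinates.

T1 scale by (2, 3/2, -2): (4, -2, 4) → (8, -3, -8); (-4, 4, -5) → (-8, 6, 10)
T2 shear: z ← z + 1·y: (8, -3, -8) → (8, -3, -11); (-8, 6, 10) → (-8, 6, 16)
T3 shear: x ← x − 1/2·z: (8, -3, -11) → (27/2, -3, -11); (-8, 6, 16) → (-16, 6, 16)
T4 rotate right-handed about the x-axis with cos θ = 3/5, sin θ = 4/5: (27/2, -3, -11) → (27/2, 7, -9); (-16, 6, 16) → (-16, -46/5, 72/5)
T5 translate by (5, -6, -5): (27/2, 7, -9) → (37/2, 1, -14); (-16, -46/5, 72/5) → (-11, -76/5, 47/5)

image vertices: (37/2, 1, -14), (-11, -76/5, 47/5)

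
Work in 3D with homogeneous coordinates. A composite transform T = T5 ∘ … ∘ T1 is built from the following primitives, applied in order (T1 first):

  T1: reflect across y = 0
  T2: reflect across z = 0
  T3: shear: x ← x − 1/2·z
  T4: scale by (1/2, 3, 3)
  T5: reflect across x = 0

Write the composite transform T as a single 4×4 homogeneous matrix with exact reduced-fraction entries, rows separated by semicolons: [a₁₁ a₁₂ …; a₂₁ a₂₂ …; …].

T = [-1/2 0 -1/4 0; 0 -3 0 0; 0 0 -3 0; 0 0 0 1]

T1 = [1 0 0 0; 0 -1 0 0; 0 0 1 0; 0 0 0 1]
T2·T1 = [1 0 0 0; 0 -1 0 0; 0 0 -1 0; 0 0 0 1]
T3·…·T1 = [1 0 1/2 0; 0 -1 0 0; 0 0 -1 0; 0 0 0 1]
T4·…·T1 = [1/2 0 1/4 0; 0 -3 0 0; 0 0 -3 0; 0 0 0 1]
T5·…·T1 = [-1/2 0 -1/4 0; 0 -3 0 0; 0 0 -3 0; 0 0 0 1]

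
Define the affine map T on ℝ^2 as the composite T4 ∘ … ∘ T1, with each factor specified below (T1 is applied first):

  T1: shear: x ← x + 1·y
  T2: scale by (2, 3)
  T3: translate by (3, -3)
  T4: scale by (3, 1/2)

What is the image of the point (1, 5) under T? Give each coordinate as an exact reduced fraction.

T1 shear: x ← x + 1·y: (1, 5) → (6, 5)
T2 scale by (2, 3): (6, 5) → (12, 15)
T3 translate by (3, -3): (12, 15) → (15, 12)
T4 scale by (3, 1/2): (15, 12) → (45, 6)

T(p) = (45, 6)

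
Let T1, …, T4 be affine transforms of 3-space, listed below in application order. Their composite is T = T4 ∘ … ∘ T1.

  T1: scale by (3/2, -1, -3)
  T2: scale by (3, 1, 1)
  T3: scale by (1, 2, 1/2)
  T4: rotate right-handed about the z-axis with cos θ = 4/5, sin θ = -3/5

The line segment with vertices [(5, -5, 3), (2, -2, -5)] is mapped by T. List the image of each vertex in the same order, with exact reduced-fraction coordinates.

image vertices: (24, -11/2, -9/2), (48/5, -11/5, 15/2)

T1 scale by (3/2, -1, -3): (5, -5, 3) → (15/2, 5, -9); (2, -2, -5) → (3, 2, 15)
T2 scale by (3, 1, 1): (15/2, 5, -9) → (45/2, 5, -9); (3, 2, 15) → (9, 2, 15)
T3 scale by (1, 2, 1/2): (45/2, 5, -9) → (45/2, 10, -9/2); (9, 2, 15) → (9, 4, 15/2)
T4 rotate right-handed about the z-axis with cos θ = 4/5, sin θ = -3/5: (45/2, 10, -9/2) → (24, -11/2, -9/2); (9, 4, 15/2) → (48/5, -11/5, 15/2)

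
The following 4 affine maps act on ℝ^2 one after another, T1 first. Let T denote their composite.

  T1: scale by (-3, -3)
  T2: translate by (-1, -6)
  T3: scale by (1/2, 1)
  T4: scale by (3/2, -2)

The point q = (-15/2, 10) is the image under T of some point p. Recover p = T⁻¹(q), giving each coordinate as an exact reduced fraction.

p = (3, -1/3)

T1 = [-3 0 0; 0 -3 0; 0 0 1]
T2·T1 = [-3 0 -1; 0 -3 -6; 0 0 1]
T3·…·T1 = [-3/2 0 -1/2; 0 -3 -6; 0 0 1]
T4·…·T1 = [-9/4 0 -3/4; 0 6 12; 0 0 1]
det M = -27/2; M⁻¹ = [-4/9 0 -1/3; 0 1/6 -2; 0 0 1]
M⁻¹ · (-15/2, 10)ᵀ = (3, -1/3)ᵀ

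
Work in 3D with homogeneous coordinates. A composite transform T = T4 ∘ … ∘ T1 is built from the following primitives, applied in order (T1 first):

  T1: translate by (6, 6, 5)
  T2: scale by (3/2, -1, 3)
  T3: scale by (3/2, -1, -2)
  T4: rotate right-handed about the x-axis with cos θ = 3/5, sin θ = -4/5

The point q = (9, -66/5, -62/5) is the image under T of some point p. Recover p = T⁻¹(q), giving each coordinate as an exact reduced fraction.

p = (-2, -4, -2)

T1 = [1 0 0 6; 0 1 0 6; 0 0 1 5; 0 0 0 1]
T2·T1 = [3/2 0 0 9; 0 -1 0 -6; 0 0 3 15; 0 0 0 1]
T3·…·T1 = [9/4 0 0 27/2; 0 1 0 6; 0 0 -6 -30; 0 0 0 1]
T4·…·T1 = [9/4 0 0 27/2; 0 3/5 -24/5 -102/5; 0 -4/5 -18/5 -114/5; 0 0 0 1]
det M = -27/2; M⁻¹ = [4/9 0 0 -6; 0 3/5 -4/5 -6; 0 -2/15 -1/10 -5; 0 0 0 1]
M⁻¹ · (9, -66/5, -62/5)ᵀ = (-2, -4, -2)ᵀ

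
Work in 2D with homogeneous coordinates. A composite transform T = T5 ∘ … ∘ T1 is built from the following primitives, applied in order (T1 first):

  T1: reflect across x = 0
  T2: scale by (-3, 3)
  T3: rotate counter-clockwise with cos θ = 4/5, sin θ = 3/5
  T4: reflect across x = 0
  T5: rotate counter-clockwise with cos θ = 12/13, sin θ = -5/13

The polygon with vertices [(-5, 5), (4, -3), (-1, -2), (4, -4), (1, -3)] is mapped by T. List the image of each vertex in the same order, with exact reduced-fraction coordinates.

T1 reflect across x = 0: (-5, 5) → (5, 5); (4, -3) → (-4, -3); (-1, -2) → (1, -2); (4, -4) → (-4, -4); (1, -3) → (-1, -3)
T2 scale by (-3, 3): (5, 5) → (-15, 15); (-4, -3) → (12, -9); (1, -2) → (-3, -6); (-4, -4) → (12, -12); (-1, -3) → (3, -9)
T3 rotate counter-clockwise with cos θ = 4/5, sin θ = 3/5: (-15, 15) → (-21, 3); (12, -9) → (15, 0); (-3, -6) → (6/5, -33/5); (12, -12) → (84/5, -12/5); (3, -9) → (39/5, -27/5)
T4 reflect across x = 0: (-21, 3) → (21, 3); (15, 0) → (-15, 0); (6/5, -33/5) → (-6/5, -33/5); (84/5, -12/5) → (-84/5, -12/5); (39/5, -27/5) → (-39/5, -27/5)
T5 rotate counter-clockwise with cos θ = 12/13, sin θ = -5/13: (21, 3) → (267/13, -69/13); (-15, 0) → (-180/13, 75/13); (-6/5, -33/5) → (-237/65, -366/65); (-84/5, -12/5) → (-1068/65, 276/65); (-39/5, -27/5) → (-603/65, -129/65)

image vertices: (267/13, -69/13), (-180/13, 75/13), (-237/65, -366/65), (-1068/65, 276/65), (-603/65, -129/65)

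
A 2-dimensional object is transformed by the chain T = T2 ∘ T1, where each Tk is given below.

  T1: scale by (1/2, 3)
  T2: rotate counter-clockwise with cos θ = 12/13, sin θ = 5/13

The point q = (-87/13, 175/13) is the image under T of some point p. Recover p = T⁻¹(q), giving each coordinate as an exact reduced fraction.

T1 = [1/2 0 0; 0 3 0; 0 0 1]
T2·T1 = [6/13 -15/13 0; 5/26 36/13 0; 0 0 1]
det M = 3/2; M⁻¹ = [24/13 10/13 0; -5/39 4/13 0; 0 0 1]
M⁻¹ · (-87/13, 175/13)ᵀ = (-2, 5)ᵀ

p = (-2, 5)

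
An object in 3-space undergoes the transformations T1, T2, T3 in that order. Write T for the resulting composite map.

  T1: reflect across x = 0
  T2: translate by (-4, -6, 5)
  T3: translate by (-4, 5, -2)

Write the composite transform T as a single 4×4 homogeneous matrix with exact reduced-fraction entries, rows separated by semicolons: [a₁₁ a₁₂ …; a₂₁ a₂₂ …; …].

T = [-1 0 0 -8; 0 1 0 -1; 0 0 1 3; 0 0 0 1]

T1 = [-1 0 0 0; 0 1 0 0; 0 0 1 0; 0 0 0 1]
T2·T1 = [-1 0 0 -4; 0 1 0 -6; 0 0 1 5; 0 0 0 1]
T3·…·T1 = [-1 0 0 -8; 0 1 0 -1; 0 0 1 3; 0 0 0 1]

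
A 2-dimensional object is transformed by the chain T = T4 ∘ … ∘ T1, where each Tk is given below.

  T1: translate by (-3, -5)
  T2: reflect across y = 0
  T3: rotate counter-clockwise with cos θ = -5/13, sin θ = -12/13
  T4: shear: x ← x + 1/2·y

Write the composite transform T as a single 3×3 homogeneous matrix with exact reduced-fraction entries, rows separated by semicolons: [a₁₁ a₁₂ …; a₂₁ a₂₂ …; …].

T1 = [1 0 -3; 0 1 -5; 0 0 1]
T2·T1 = [1 0 -3; 0 -1 5; 0 0 1]
T3·…·T1 = [-5/13 -12/13 75/13; -12/13 5/13 11/13; 0 0 1]
T4·…·T1 = [-11/13 -19/26 161/26; -12/13 5/13 11/13; 0 0 1]

T = [-11/13 -19/26 161/26; -12/13 5/13 11/13; 0 0 1]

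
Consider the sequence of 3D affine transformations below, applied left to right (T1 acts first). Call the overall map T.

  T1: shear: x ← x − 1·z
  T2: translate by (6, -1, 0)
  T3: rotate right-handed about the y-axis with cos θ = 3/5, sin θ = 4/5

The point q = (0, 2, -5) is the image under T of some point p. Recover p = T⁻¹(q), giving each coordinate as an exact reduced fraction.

p = (-5, 3, -3)

T1 = [1 0 -1 0; 0 1 0 0; 0 0 1 0; 0 0 0 1]
T2·T1 = [1 0 -1 6; 0 1 0 -1; 0 0 1 0; 0 0 0 1]
T3·…·T1 = [3/5 0 1/5 18/5; 0 1 0 -1; -4/5 0 7/5 -24/5; 0 0 0 1]
det M = 1; M⁻¹ = [7/5 0 -1/5 -6; 0 1 0 1; 4/5 0 3/5 0; 0 0 0 1]
M⁻¹ · (0, 2, -5)ᵀ = (-5, 3, -3)ᵀ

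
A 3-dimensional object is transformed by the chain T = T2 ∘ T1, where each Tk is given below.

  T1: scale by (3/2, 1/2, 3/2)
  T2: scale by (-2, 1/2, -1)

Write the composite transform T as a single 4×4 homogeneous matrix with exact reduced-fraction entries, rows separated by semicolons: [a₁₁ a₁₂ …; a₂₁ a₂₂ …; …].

T = [-3 0 0 0; 0 1/4 0 0; 0 0 -3/2 0; 0 0 0 1]

T1 = [3/2 0 0 0; 0 1/2 0 0; 0 0 3/2 0; 0 0 0 1]
T2·T1 = [-3 0 0 0; 0 1/4 0 0; 0 0 -3/2 0; 0 0 0 1]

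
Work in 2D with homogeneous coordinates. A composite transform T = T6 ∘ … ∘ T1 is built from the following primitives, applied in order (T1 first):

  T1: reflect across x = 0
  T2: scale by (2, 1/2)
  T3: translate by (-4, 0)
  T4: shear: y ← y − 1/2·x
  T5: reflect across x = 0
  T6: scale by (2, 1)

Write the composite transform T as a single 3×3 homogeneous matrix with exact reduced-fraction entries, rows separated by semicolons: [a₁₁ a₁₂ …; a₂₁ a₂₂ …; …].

T1 = [-1 0 0; 0 1 0; 0 0 1]
T2·T1 = [-2 0 0; 0 1/2 0; 0 0 1]
T3·…·T1 = [-2 0 -4; 0 1/2 0; 0 0 1]
T4·…·T1 = [-2 0 -4; 1 1/2 2; 0 0 1]
T5·…·T1 = [2 0 4; 1 1/2 2; 0 0 1]
T6·…·T1 = [4 0 8; 1 1/2 2; 0 0 1]

T = [4 0 8; 1 1/2 2; 0 0 1]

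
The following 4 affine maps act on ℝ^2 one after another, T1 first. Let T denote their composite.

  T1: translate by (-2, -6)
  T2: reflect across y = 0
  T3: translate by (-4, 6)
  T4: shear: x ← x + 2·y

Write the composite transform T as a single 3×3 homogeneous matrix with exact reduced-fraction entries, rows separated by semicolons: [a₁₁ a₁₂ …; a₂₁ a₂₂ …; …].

T1 = [1 0 -2; 0 1 -6; 0 0 1]
T2·T1 = [1 0 -2; 0 -1 6; 0 0 1]
T3·…·T1 = [1 0 -6; 0 -1 12; 0 0 1]
T4·…·T1 = [1 -2 18; 0 -1 12; 0 0 1]

T = [1 -2 18; 0 -1 12; 0 0 1]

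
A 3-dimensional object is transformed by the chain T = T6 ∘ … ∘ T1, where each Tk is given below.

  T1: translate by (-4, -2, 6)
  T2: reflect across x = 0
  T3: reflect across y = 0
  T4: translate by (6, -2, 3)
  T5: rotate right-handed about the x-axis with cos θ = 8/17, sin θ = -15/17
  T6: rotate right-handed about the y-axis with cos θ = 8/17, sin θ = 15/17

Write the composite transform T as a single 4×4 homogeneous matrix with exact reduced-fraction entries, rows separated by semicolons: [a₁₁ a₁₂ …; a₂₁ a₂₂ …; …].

T = [-8/17 225/289 120/289 2440/289; 0 -8/17 15/17 135/17; 15/17 120/289 64/289 -1974/289; 0 0 0 1]

T1 = [1 0 0 -4; 0 1 0 -2; 0 0 1 6; 0 0 0 1]
T2·T1 = [-1 0 0 4; 0 1 0 -2; 0 0 1 6; 0 0 0 1]
T3·…·T1 = [-1 0 0 4; 0 -1 0 2; 0 0 1 6; 0 0 0 1]
T4·…·T1 = [-1 0 0 10; 0 -1 0 0; 0 0 1 9; 0 0 0 1]
T5·…·T1 = [-1 0 0 10; 0 -8/17 15/17 135/17; 0 15/17 8/17 72/17; 0 0 0 1]
T6·…·T1 = [-8/17 225/289 120/289 2440/289; 0 -8/17 15/17 135/17; 15/17 120/289 64/289 -1974/289; 0 0 0 1]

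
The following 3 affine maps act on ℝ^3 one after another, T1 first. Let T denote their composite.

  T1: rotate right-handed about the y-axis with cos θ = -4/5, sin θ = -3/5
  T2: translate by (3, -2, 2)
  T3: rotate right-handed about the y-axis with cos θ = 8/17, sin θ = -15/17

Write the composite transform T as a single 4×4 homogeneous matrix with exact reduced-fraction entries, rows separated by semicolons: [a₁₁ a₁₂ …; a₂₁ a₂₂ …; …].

T1 = [-4/5 0 -3/5 0; 0 1 0 0; 3/5 0 -4/5 0; 0 0 0 1]
T2·T1 = [-4/5 0 -3/5 3; 0 1 0 -2; 3/5 0 -4/5 2; 0 0 0 1]
T3·…·T1 = [-77/85 0 36/85 -6/17; 0 1 0 -2; -36/85 0 -77/85 61/17; 0 0 0 1]

T = [-77/85 0 36/85 -6/17; 0 1 0 -2; -36/85 0 -77/85 61/17; 0 0 0 1]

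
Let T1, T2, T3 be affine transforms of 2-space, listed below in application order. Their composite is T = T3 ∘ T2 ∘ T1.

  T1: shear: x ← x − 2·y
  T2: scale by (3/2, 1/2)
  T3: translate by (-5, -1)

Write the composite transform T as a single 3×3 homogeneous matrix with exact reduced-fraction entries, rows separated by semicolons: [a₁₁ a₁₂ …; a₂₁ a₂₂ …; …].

T1 = [1 -2 0; 0 1 0; 0 0 1]
T2·T1 = [3/2 -3 0; 0 1/2 0; 0 0 1]
T3·…·T1 = [3/2 -3 -5; 0 1/2 -1; 0 0 1]

T = [3/2 -3 -5; 0 1/2 -1; 0 0 1]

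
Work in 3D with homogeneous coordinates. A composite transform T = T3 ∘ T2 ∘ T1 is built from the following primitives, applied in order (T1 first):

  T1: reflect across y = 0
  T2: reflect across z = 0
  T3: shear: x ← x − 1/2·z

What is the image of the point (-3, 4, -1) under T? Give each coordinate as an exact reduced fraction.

T(p) = (-7/2, -4, 1)

T1 reflect across y = 0: (-3, 4, -1) → (-3, -4, -1)
T2 reflect across z = 0: (-3, -4, -1) → (-3, -4, 1)
T3 shear: x ← x − 1/2·z: (-3, -4, 1) → (-7/2, -4, 1)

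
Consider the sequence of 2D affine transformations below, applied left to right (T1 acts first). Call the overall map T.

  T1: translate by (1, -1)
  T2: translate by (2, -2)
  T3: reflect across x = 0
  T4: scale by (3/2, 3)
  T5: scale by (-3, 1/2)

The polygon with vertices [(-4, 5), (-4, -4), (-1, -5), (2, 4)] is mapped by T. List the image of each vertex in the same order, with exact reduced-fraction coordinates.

image vertices: (-9/2, 3), (-9/2, -21/2), (9, -12), (45/2, 3/2)

T1 translate by (1, -1): (-4, 5) → (-3, 4); (-4, -4) → (-3, -5); (-1, -5) → (0, -6); (2, 4) → (3, 3)
T2 translate by (2, -2): (-3, 4) → (-1, 2); (-3, -5) → (-1, -7); (0, -6) → (2, -8); (3, 3) → (5, 1)
T3 reflect across x = 0: (-1, 2) → (1, 2); (-1, -7) → (1, -7); (2, -8) → (-2, -8); (5, 1) → (-5, 1)
T4 scale by (3/2, 3): (1, 2) → (3/2, 6); (1, -7) → (3/2, -21); (-2, -8) → (-3, -24); (-5, 1) → (-15/2, 3)
T5 scale by (-3, 1/2): (3/2, 6) → (-9/2, 3); (3/2, -21) → (-9/2, -21/2); (-3, -24) → (9, -12); (-15/2, 3) → (45/2, 3/2)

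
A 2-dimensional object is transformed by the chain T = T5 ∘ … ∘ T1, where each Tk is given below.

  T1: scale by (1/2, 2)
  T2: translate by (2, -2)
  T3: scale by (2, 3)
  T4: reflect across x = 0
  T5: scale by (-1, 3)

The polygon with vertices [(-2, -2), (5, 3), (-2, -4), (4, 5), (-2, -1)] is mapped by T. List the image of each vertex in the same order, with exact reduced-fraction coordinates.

image vertices: (2, -54), (9, 36), (2, -90), (8, 72), (2, -36)

T1 scale by (1/2, 2): (-2, -2) → (-1, -4); (5, 3) → (5/2, 6); (-2, -4) → (-1, -8); (4, 5) → (2, 10); (-2, -1) → (-1, -2)
T2 translate by (2, -2): (-1, -4) → (1, -6); (5/2, 6) → (9/2, 4); (-1, -8) → (1, -10); (2, 10) → (4, 8); (-1, -2) → (1, -4)
T3 scale by (2, 3): (1, -6) → (2, -18); (9/2, 4) → (9, 12); (1, -10) → (2, -30); (4, 8) → (8, 24); (1, -4) → (2, -12)
T4 reflect across x = 0: (2, -18) → (-2, -18); (9, 12) → (-9, 12); (2, -30) → (-2, -30); (8, 24) → (-8, 24); (2, -12) → (-2, -12)
T5 scale by (-1, 3): (-2, -18) → (2, -54); (-9, 12) → (9, 36); (-2, -30) → (2, -90); (-8, 24) → (8, 72); (-2, -12) → (2, -36)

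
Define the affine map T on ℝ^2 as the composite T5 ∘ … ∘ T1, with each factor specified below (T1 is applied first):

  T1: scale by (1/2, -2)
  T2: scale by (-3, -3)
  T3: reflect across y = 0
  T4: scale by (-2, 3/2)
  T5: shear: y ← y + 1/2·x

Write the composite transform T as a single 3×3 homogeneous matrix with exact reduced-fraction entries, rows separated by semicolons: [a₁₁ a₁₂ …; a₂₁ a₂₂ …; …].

T = [3 0 0; 3/2 -9 0; 0 0 1]

T1 = [1/2 0 0; 0 -2 0; 0 0 1]
T2·T1 = [-3/2 0 0; 0 6 0; 0 0 1]
T3·…·T1 = [-3/2 0 0; 0 -6 0; 0 0 1]
T4·…·T1 = [3 0 0; 0 -9 0; 0 0 1]
T5·…·T1 = [3 0 0; 3/2 -9 0; 0 0 1]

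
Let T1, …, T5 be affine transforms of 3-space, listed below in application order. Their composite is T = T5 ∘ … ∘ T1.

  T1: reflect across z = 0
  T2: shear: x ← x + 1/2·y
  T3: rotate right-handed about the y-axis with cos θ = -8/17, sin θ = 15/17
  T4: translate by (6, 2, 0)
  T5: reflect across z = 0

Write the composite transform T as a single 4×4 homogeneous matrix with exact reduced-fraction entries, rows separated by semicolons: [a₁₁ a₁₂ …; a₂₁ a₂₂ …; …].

T = [-8/17 -4/17 -15/17 6; 0 1 0 2; 15/17 15/34 -8/17 0; 0 0 0 1]

T1 = [1 0 0 0; 0 1 0 0; 0 0 -1 0; 0 0 0 1]
T2·T1 = [1 1/2 0 0; 0 1 0 0; 0 0 -1 0; 0 0 0 1]
T3·…·T1 = [-8/17 -4/17 -15/17 0; 0 1 0 0; -15/17 -15/34 8/17 0; 0 0 0 1]
T4·…·T1 = [-8/17 -4/17 -15/17 6; 0 1 0 2; -15/17 -15/34 8/17 0; 0 0 0 1]
T5·…·T1 = [-8/17 -4/17 -15/17 6; 0 1 0 2; 15/17 15/34 -8/17 0; 0 0 0 1]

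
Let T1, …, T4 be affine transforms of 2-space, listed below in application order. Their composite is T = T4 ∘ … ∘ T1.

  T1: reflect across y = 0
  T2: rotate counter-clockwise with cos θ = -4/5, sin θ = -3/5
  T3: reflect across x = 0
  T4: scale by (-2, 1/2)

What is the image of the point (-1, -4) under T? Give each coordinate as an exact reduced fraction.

T(p) = (32/5, -13/10)

T1 reflect across y = 0: (-1, -4) → (-1, 4)
T2 rotate counter-clockwise with cos θ = -4/5, sin θ = -3/5: (-1, 4) → (16/5, -13/5)
T3 reflect across x = 0: (16/5, -13/5) → (-16/5, -13/5)
T4 scale by (-2, 1/2): (-16/5, -13/5) → (32/5, -13/10)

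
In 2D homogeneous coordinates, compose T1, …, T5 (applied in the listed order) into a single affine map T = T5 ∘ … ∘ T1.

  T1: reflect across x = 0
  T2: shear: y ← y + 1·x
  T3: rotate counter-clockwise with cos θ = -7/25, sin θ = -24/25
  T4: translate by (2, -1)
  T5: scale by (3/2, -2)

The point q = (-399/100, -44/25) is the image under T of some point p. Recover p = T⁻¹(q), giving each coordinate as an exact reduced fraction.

T1 = [-1 0 0; 0 1 0; 0 0 1]
T2·T1 = [-1 0 0; -1 1 0; 0 0 1]
T3·…·T1 = [-17/25 24/25 0; 31/25 -7/25 0; 0 0 1]
T4·…·T1 = [-17/25 24/25 2; 31/25 -7/25 -1; 0 0 1]
T5·…·T1 = [-51/50 36/25 3; -62/25 14/25 2; 0 0 1]
det M = 3; M⁻¹ = [14/75 -12/25 2/5; 62/75 -17/50 -9/5; 0 0 1]
M⁻¹ · (-399/100, -44/25)ᵀ = (1/2, -9/2)ᵀ

p = (1/2, -9/2)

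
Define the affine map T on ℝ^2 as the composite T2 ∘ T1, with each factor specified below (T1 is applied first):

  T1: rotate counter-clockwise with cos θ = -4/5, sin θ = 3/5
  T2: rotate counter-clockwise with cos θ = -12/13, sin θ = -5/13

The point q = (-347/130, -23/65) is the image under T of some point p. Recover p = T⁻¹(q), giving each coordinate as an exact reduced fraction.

p = (-5/2, -1)

T1 = [-4/5 -3/5 0; 3/5 -4/5 0; 0 0 1]
T2·T1 = [63/65 16/65 0; -16/65 63/65 0; 0 0 1]
det M = 1; M⁻¹ = [63/65 -16/65 0; 16/65 63/65 0; 0 0 1]
M⁻¹ · (-347/130, -23/65)ᵀ = (-5/2, -1)ᵀ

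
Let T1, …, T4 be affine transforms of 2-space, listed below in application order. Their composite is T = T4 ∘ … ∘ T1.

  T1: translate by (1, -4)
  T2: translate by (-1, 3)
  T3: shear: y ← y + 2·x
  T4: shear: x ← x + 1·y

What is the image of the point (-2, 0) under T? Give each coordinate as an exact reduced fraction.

T(p) = (-7, -5)

T1 translate by (1, -4): (-2, 0) → (-1, -4)
T2 translate by (-1, 3): (-1, -4) → (-2, -1)
T3 shear: y ← y + 2·x: (-2, -1) → (-2, -5)
T4 shear: x ← x + 1·y: (-2, -5) → (-7, -5)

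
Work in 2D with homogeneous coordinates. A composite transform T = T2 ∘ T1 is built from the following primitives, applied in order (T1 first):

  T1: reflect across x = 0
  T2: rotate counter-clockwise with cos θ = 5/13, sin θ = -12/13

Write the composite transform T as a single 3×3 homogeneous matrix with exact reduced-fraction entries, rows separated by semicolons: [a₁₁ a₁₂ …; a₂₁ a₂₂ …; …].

T1 = [-1 0 0; 0 1 0; 0 0 1]
T2·T1 = [-5/13 12/13 0; 12/13 5/13 0; 0 0 1]

T = [-5/13 12/13 0; 12/13 5/13 0; 0 0 1]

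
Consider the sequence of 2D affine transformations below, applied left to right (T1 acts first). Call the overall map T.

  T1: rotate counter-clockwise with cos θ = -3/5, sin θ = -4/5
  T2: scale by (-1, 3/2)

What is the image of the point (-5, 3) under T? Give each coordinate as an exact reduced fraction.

T(p) = (-27/5, 33/10)

T1 rotate counter-clockwise with cos θ = -3/5, sin θ = -4/5: (-5, 3) → (27/5, 11/5)
T2 scale by (-1, 3/2): (27/5, 11/5) → (-27/5, 33/10)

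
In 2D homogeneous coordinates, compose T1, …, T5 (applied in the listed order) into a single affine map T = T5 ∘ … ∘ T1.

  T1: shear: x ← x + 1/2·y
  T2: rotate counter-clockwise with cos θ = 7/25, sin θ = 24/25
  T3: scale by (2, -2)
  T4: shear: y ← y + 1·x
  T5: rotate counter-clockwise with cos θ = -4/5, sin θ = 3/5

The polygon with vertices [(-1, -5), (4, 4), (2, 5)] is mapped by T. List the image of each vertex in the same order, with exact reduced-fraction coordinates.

image vertices: (-2051/125, -1143/125), (1788/125, 1484/125), (2097/125, 1321/125)

T1 shear: x ← x + 1/2·y: (-1, -5) → (-7/2, -5); (4, 4) → (6, 4); (2, 5) → (9/2, 5)
T2 rotate counter-clockwise with cos θ = 7/25, sin θ = 24/25: (-7/2, -5) → (191/50, -119/25); (6, 4) → (-54/25, 172/25); (9/2, 5) → (-177/50, 143/25)
T3 scale by (2, -2): (191/50, -119/25) → (191/25, 238/25); (-54/25, 172/25) → (-108/25, -344/25); (-177/50, 143/25) → (-177/25, -286/25)
T4 shear: y ← y + 1·x: (191/25, 238/25) → (191/25, 429/25); (-108/25, -344/25) → (-108/25, -452/25); (-177/25, -286/25) → (-177/25, -463/25)
T5 rotate counter-clockwise with cos θ = -4/5, sin θ = 3/5: (191/25, 429/25) → (-2051/125, -1143/125); (-108/25, -452/25) → (1788/125, 1484/125); (-177/25, -463/25) → (2097/125, 1321/125)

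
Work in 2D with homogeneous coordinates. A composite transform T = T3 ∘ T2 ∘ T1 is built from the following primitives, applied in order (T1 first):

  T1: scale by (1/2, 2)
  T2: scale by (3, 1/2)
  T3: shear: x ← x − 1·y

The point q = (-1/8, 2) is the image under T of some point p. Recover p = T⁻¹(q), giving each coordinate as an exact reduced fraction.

p = (5/4, 2)

T1 = [1/2 0 0; 0 2 0; 0 0 1]
T2·T1 = [3/2 0 0; 0 1 0; 0 0 1]
T3·…·T1 = [3/2 -1 0; 0 1 0; 0 0 1]
det M = 3/2; M⁻¹ = [2/3 2/3 0; 0 1 0; 0 0 1]
M⁻¹ · (-1/8, 2)ᵀ = (5/4, 2)ᵀ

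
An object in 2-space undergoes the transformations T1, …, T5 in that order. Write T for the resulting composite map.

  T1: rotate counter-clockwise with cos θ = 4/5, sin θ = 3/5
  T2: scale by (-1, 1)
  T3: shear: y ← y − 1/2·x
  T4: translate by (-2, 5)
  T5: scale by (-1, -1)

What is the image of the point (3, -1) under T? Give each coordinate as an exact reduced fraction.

T(p) = (5, -15/2)

T1 rotate counter-clockwise with cos θ = 4/5, sin θ = 3/5: (3, -1) → (3, 1)
T2 scale by (-1, 1): (3, 1) → (-3, 1)
T3 shear: y ← y − 1/2·x: (-3, 1) → (-3, 5/2)
T4 translate by (-2, 5): (-3, 5/2) → (-5, 15/2)
T5 scale by (-1, -1): (-5, 15/2) → (5, -15/2)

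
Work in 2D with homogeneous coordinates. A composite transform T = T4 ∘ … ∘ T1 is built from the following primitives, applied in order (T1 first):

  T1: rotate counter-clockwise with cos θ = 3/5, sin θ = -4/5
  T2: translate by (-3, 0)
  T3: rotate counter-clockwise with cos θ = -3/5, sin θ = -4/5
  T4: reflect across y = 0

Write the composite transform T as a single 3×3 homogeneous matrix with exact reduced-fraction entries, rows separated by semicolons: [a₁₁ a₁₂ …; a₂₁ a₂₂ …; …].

T = [-1 0 9/5; 0 1 -12/5; 0 0 1]

T1 = [3/5 4/5 0; -4/5 3/5 0; 0 0 1]
T2·T1 = [3/5 4/5 -3; -4/5 3/5 0; 0 0 1]
T3·…·T1 = [-1 0 9/5; 0 -1 12/5; 0 0 1]
T4·…·T1 = [-1 0 9/5; 0 1 -12/5; 0 0 1]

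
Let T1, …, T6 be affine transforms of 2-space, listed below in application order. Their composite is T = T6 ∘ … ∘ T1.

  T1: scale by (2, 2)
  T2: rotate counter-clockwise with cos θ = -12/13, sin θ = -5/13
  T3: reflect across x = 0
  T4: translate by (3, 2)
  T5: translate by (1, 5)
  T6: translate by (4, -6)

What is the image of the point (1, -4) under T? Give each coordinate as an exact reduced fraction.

T1 scale by (2, 2): (1, -4) → (2, -8)
T2 rotate counter-clockwise with cos θ = -12/13, sin θ = -5/13: (2, -8) → (-64/13, 86/13)
T3 reflect across x = 0: (-64/13, 86/13) → (64/13, 86/13)
T4 translate by (3, 2): (64/13, 86/13) → (103/13, 112/13)
T5 translate by (1, 5): (103/13, 112/13) → (116/13, 177/13)
T6 translate by (4, -6): (116/13, 177/13) → (168/13, 99/13)

T(p) = (168/13, 99/13)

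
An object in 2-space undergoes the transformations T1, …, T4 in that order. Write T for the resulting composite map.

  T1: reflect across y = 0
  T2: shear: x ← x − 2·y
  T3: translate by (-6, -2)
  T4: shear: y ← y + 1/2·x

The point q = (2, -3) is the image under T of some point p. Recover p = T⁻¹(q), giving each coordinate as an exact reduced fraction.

p = (4, 2)

T1 = [1 0 0; 0 -1 0; 0 0 1]
T2·T1 = [1 2 0; 0 -1 0; 0 0 1]
T3·…·T1 = [1 2 -6; 0 -1 -2; 0 0 1]
T4·…·T1 = [1 2 -6; 1/2 0 -5; 0 0 1]
det M = -1; M⁻¹ = [0 2 10; 1/2 -1 -2; 0 0 1]
M⁻¹ · (2, -3)ᵀ = (4, 2)ᵀ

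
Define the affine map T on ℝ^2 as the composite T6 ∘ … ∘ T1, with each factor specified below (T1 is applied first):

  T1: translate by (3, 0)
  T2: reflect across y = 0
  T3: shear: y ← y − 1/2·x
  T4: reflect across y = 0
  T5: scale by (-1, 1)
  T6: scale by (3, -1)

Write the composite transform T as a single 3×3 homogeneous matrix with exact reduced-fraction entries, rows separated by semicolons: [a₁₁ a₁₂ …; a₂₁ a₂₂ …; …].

T = [-3 0 -9; -1/2 -1 -3/2; 0 0 1]

T1 = [1 0 3; 0 1 0; 0 0 1]
T2·T1 = [1 0 3; 0 -1 0; 0 0 1]
T3·…·T1 = [1 0 3; -1/2 -1 -3/2; 0 0 1]
T4·…·T1 = [1 0 3; 1/2 1 3/2; 0 0 1]
T5·…·T1 = [-1 0 -3; 1/2 1 3/2; 0 0 1]
T6·…·T1 = [-3 0 -9; -1/2 -1 -3/2; 0 0 1]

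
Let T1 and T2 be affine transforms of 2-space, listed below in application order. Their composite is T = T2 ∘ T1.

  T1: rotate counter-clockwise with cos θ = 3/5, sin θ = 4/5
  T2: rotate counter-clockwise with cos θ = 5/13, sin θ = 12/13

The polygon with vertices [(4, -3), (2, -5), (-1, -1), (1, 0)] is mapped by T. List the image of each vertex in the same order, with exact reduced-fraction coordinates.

T1 rotate counter-clockwise with cos θ = 3/5, sin θ = 4/5: (4, -3) → (24/5, 7/5); (2, -5) → (26/5, -7/5); (-1, -1) → (1/5, -7/5); (1, 0) → (3/5, 4/5)
T2 rotate counter-clockwise with cos θ = 5/13, sin θ = 12/13: (24/5, 7/5) → (36/65, 323/65); (26/5, -7/5) → (214/65, 277/65); (1/5, -7/5) → (89/65, -23/65); (3/5, 4/5) → (-33/65, 56/65)

image vertices: (36/65, 323/65), (214/65, 277/65), (89/65, -23/65), (-33/65, 56/65)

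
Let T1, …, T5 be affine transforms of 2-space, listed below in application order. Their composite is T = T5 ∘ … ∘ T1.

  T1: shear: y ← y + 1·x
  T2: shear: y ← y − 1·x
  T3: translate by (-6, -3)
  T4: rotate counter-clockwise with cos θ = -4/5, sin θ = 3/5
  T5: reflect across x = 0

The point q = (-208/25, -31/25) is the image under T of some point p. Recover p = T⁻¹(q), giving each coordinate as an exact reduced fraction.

p = (-7/5, -1)

T1 = [1 0 0; 1 1 0; 0 0 1]
T2·T1 = [1 0 0; 0 1 0; 0 0 1]
T3·…·T1 = [1 0 -6; 0 1 -3; 0 0 1]
T4·…·T1 = [-4/5 -3/5 33/5; 3/5 -4/5 -6/5; 0 0 1]
T5·…·T1 = [4/5 3/5 -33/5; 3/5 -4/5 -6/5; 0 0 1]
det M = -1; M⁻¹ = [4/5 3/5 6; 3/5 -4/5 3; 0 0 1]
M⁻¹ · (-208/25, -31/25)ᵀ = (-7/5, -1)ᵀ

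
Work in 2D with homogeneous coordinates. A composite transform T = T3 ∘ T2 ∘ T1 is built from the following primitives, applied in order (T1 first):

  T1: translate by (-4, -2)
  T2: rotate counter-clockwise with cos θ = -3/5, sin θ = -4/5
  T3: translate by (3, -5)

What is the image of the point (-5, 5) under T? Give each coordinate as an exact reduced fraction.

T1 translate by (-4, -2): (-5, 5) → (-9, 3)
T2 rotate counter-clockwise with cos θ = -3/5, sin θ = -4/5: (-9, 3) → (39/5, 27/5)
T3 translate by (3, -5): (39/5, 27/5) → (54/5, 2/5)

T(p) = (54/5, 2/5)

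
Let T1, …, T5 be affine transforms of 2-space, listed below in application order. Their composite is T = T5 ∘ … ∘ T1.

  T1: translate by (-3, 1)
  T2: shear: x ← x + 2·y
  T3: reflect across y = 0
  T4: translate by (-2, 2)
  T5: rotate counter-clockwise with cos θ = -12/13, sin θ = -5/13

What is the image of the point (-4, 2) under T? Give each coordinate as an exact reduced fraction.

T(p) = (31/13, 27/13)

T1 translate by (-3, 1): (-4, 2) → (-7, 3)
T2 shear: x ← x + 2·y: (-7, 3) → (-1, 3)
T3 reflect across y = 0: (-1, 3) → (-1, -3)
T4 translate by (-2, 2): (-1, -3) → (-3, -1)
T5 rotate counter-clockwise with cos θ = -12/13, sin θ = -5/13: (-3, -1) → (31/13, 27/13)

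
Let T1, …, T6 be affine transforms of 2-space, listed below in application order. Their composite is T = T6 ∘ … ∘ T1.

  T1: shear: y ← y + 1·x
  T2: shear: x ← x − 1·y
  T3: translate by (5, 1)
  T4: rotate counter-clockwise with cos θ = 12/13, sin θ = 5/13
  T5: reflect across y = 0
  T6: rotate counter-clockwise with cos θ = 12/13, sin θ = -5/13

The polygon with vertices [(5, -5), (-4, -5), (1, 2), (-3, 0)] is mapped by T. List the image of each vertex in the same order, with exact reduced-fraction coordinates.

image vertices: (1070/169, -1319/169), (2150/169, -248/169), (-123/169, -836/169), (835/169, -362/169)

T1 shear: y ← y + 1·x: (5, -5) → (5, 0); (-4, -5) → (-4, -9); (1, 2) → (1, 3); (-3, 0) → (-3, -3)
T2 shear: x ← x − 1·y: (5, 0) → (5, 0); (-4, -9) → (5, -9); (1, 3) → (-2, 3); (-3, -3) → (0, -3)
T3 translate by (5, 1): (5, 0) → (10, 1); (5, -9) → (10, -8); (-2, 3) → (3, 4); (0, -3) → (5, -2)
T4 rotate counter-clockwise with cos θ = 12/13, sin θ = 5/13: (10, 1) → (115/13, 62/13); (10, -8) → (160/13, -46/13); (3, 4) → (16/13, 63/13); (5, -2) → (70/13, 1/13)
T5 reflect across y = 0: (115/13, 62/13) → (115/13, -62/13); (160/13, -46/13) → (160/13, 46/13); (16/13, 63/13) → (16/13, -63/13); (70/13, 1/13) → (70/13, -1/13)
T6 rotate counter-clockwise with cos θ = 12/13, sin θ = -5/13: (115/13, -62/13) → (1070/169, -1319/169); (160/13, 46/13) → (2150/169, -248/169); (16/13, -63/13) → (-123/169, -836/169); (70/13, -1/13) → (835/169, -362/169)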